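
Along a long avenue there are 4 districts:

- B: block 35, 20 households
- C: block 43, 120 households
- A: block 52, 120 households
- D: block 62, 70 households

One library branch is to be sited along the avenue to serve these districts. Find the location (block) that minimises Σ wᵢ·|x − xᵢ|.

x = 52

For a sum of weighted absolute distances on a line, the optimum is the weighted median (not the mean). Total weight W = 330; half-weight = 165.
Sort by position and accumulate weight:
  block 35 (B, w=20) → cum 20
  block 43 (C, w=120) → cum 140
  block 52 (A, w=120) → cum 260  ≥ 165 → median here
  block 62 (D, w=70) → cum 330
Optimal location: block 52.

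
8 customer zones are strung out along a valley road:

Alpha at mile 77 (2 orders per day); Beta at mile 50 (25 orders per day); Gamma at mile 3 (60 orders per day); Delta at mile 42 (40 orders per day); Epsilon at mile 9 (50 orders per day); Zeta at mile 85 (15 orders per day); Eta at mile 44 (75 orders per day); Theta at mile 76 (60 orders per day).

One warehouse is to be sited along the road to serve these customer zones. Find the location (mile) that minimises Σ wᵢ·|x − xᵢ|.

x = 44

For a sum of weighted absolute distances on a line, the optimum is the weighted median (not the mean). Total weight W = 327; half-weight = 163.5.
Sort by position and accumulate weight:
  mile 3 (Gamma, w=60) → cum 60
  mile 9 (Epsilon, w=50) → cum 110
  mile 42 (Delta, w=40) → cum 150
  mile 44 (Eta, w=75) → cum 225  ≥ 163.5 → median here
  mile 50 (Beta, w=25) → cum 250
  mile 76 (Theta, w=60) → cum 310
  mile 77 (Alpha, w=2) → cum 312
  mile 85 (Zeta, w=15) → cum 327
Optimal location: mile 44.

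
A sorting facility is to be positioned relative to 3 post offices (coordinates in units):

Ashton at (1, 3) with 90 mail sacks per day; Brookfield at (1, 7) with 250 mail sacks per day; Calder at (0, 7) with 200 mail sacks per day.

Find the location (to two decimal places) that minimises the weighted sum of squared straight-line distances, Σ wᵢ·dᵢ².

The minimiser of Σwᵢ‖p−pᵢ‖² is the weighted centroid p* = (Σwᵢpᵢ)/(Σwᵢ).
Σwᵢ = 540.
Σwᵢxᵢ = 90·1 + 250·1 + 200·0 = 340.
Σwᵢyᵢ = 90·3 + 250·7 + 200·7 = 3420.
x* = 340/540 = 0.63, y* = 3420/540 = 6.33.

(0.63, 6.33)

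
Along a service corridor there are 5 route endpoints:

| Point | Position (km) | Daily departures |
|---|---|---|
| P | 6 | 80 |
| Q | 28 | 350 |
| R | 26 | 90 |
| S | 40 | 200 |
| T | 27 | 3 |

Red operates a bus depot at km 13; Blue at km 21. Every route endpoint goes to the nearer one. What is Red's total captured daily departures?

80

The indifferent point is the midpoint (13+21)/2 = 17; route endpoints left of it (closer to Red at 13) go to Red, those right go to Blue.
  P at 6 (w=80) → Red
  R at 26 (w=90) → Blue
  T at 27 (w=3) → Blue
  Q at 28 (w=350) → Blue
  S at 40 (w=200) → Blue
Red captures 80; Blue captures 643.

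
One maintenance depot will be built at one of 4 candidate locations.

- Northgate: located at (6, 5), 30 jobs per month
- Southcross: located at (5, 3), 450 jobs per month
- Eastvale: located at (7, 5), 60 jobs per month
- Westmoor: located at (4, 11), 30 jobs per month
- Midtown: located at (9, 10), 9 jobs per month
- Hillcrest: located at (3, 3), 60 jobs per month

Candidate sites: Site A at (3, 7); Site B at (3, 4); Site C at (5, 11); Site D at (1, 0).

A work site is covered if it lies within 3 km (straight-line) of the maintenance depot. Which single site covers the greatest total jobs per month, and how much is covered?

Site B, covering 510

Coverage radius r = 3 km; a point is covered iff (Δx)²+(Δy)² ≤ 3² = 9.
  Site A (3, 7): covers {none} → 0
  Site B (3, 4): covers {Southcross, Hillcrest} → 510
  Site C (5, 11): covers {Westmoor} → 30
  Site D (1, 0): covers {none} → 0
Maximum coverage at Site B: 510 jobs per month.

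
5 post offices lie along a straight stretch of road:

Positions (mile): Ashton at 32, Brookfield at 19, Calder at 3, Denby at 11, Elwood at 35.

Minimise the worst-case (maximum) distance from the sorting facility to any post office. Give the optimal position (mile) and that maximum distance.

The 1-center on a line is the midpoint of the two extreme points: leftmost at 3, rightmost at 35.
Optimal location = (3 + 35)/2 = 19; maximum distance = (35 − 3)/2 = 16.

location 19, max distance 16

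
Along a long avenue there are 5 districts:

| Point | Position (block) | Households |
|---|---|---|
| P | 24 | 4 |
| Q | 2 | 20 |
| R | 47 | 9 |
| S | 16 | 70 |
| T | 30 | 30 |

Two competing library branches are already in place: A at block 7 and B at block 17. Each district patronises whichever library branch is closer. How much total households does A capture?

The indifferent point is the midpoint (7+17)/2 = 12; districts left of it (closer to A at 7) go to A, those right go to B.
  Q at 2 (w=20) → A
  S at 16 (w=70) → B
  P at 24 (w=4) → B
  T at 30 (w=30) → B
  R at 47 (w=9) → B
A captures 20; B captures 113.

20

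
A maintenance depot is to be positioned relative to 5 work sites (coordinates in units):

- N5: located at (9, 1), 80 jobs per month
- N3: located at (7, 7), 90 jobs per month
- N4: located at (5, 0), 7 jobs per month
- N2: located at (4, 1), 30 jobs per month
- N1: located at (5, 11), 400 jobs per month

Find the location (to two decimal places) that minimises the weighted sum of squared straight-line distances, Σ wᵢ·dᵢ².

The minimiser of Σwᵢ‖p−pᵢ‖² is the weighted centroid p* = (Σwᵢpᵢ)/(Σwᵢ).
Σwᵢ = 607.
Σwᵢxᵢ = 80·9 + 90·7 + 7·5 + 30·4 + 400·5 = 3505.
Σwᵢyᵢ = 80·1 + 90·7 + 7·0 + 30·1 + 400·11 = 5140.
x* = 3505/607 = 5.77, y* = 5140/607 = 8.47.

(5.77, 8.47)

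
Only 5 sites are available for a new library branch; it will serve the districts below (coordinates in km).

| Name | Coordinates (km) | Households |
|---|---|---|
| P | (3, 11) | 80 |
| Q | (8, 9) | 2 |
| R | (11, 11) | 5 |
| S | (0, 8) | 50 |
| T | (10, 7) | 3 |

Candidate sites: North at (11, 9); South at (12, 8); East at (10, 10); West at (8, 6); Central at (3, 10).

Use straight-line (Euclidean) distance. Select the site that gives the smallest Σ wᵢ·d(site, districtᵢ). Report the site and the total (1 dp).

Central, total 333.6 km

Total weighted distance at each candidate:
  North (11, 9): total = 1234.7
  South (12, 8): total = 1389.7
  East (10, 10): total = 1096.1
  West (8, 6): total = 1019.9
  Central (3, 10): total = 333.6
Minimum is at Central with total 333.6 km.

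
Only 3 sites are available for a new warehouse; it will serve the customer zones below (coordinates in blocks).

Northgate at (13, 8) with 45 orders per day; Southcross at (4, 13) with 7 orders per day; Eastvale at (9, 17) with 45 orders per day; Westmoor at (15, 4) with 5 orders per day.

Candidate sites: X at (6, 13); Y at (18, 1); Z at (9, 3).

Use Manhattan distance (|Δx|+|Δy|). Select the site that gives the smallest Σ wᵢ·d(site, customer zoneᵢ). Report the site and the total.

Total weighted distance at each candidate:
  X (6, 13): total = 959
  Y (18, 1): total = 1877
  Z (9, 3): total = 1175
Minimum is at X with total 959 blocks.

X, total 959 blocks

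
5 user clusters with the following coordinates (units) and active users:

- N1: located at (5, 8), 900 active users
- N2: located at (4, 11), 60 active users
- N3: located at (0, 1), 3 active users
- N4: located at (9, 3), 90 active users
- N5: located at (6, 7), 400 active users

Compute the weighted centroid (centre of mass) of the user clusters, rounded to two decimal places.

(5.47, 7.52)

The minimiser of Σwᵢ‖p−pᵢ‖² is the weighted centroid p* = (Σwᵢpᵢ)/(Σwᵢ).
Σwᵢ = 1453.
Σwᵢxᵢ = 900·5 + 60·4 + 3·0 + 90·9 + 400·6 = 7950.
Σwᵢyᵢ = 900·8 + 60·11 + 3·1 + 90·3 + 400·7 = 10933.
x* = 7950/1453 = 5.47, y* = 10933/1453 = 7.52.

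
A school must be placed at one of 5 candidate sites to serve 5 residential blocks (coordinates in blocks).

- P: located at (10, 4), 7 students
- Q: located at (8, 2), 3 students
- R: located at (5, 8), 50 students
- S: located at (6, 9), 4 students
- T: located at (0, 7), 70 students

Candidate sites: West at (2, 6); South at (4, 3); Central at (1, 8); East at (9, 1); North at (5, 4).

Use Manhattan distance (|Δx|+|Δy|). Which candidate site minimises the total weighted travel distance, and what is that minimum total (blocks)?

Central, total 494 blocks

Total weighted distance at each candidate:
  West (2, 6): total = 588
  South (4, 3): total = 956
  Central (1, 8): total = 494
  East (9, 1): total = 1678
  North (5, 4): total = 834
Minimum is at Central with total 494 blocks.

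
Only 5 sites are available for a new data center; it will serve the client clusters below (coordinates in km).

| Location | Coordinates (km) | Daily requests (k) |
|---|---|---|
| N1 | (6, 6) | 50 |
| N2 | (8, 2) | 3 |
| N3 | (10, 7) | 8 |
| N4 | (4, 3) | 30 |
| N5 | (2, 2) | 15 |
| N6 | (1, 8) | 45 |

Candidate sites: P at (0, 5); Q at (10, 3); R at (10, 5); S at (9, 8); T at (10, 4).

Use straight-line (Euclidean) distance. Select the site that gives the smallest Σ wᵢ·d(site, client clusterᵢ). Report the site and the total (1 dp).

P, total 741.9 km

Total weighted distance at each candidate:
  P (0, 5): total = 741.9
  Q (10, 3): total = 1052.9
  R (10, 5): total = 977.8
  S (9, 8): total = 920.3
  T (10, 4): total = 1005.5
Minimum is at P with total 741.9 km.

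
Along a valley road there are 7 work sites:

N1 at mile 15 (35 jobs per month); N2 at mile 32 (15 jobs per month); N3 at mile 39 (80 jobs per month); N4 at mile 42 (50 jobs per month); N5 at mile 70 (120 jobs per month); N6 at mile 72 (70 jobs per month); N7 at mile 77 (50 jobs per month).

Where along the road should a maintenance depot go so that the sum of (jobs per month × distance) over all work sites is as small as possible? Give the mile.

For a sum of weighted absolute distances on a line, the optimum is the weighted median (not the mean). Total weight W = 420; half-weight = 210.
Sort by position and accumulate weight:
  mile 15 (N1, w=35) → cum 35
  mile 32 (N2, w=15) → cum 50
  mile 39 (N3, w=80) → cum 130
  mile 42 (N4, w=50) → cum 180
  mile 70 (N5, w=120) → cum 300  ≥ 210 → median here
  mile 72 (N6, w=70) → cum 370
  mile 77 (N7, w=50) → cum 420
Optimal location: mile 70.

x = 70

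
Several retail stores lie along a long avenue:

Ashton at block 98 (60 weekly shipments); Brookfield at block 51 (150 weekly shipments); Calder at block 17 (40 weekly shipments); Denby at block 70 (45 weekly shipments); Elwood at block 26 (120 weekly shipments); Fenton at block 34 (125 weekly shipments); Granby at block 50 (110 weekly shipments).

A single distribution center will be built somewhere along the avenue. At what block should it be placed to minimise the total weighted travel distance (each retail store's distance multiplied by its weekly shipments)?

x = 50

For a sum of weighted absolute distances on a line, the optimum is the weighted median (not the mean). Total weight W = 650; half-weight = 325.
Sort by position and accumulate weight:
  block 17 (Calder, w=40) → cum 40
  block 26 (Elwood, w=120) → cum 160
  block 34 (Fenton, w=125) → cum 285
  block 50 (Granby, w=110) → cum 395  ≥ 325 → median here
  block 51 (Brookfield, w=150) → cum 545
  block 70 (Denby, w=45) → cum 590
  block 98 (Ashton, w=60) → cum 650
Optimal location: block 50.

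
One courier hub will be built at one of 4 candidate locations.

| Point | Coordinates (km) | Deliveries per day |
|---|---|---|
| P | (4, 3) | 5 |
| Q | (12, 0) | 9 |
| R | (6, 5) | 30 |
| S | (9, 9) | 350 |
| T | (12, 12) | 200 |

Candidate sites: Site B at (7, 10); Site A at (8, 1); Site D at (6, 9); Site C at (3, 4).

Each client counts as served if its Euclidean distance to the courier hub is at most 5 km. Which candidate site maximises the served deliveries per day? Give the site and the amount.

Coverage radius r = 5 km; a point is covered iff (Δx)²+(Δy)² ≤ 5² = 25.
  Site B (7, 10): covers {S} → 350
  Site A (8, 1): covers {P, Q, R} → 44
  Site D (6, 9): covers {R, S} → 380
  Site C (3, 4): covers {P, R} → 35
Maximum coverage at Site D: 380 deliveries per day.

Site D, covering 380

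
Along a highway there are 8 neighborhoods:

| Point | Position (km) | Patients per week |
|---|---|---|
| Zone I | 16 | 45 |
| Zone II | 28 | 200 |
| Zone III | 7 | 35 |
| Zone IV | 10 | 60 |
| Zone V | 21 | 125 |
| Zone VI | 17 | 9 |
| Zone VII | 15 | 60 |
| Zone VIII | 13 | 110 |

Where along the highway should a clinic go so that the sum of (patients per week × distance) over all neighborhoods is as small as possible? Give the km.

For a sum of weighted absolute distances on a line, the optimum is the weighted median (not the mean). Total weight W = 644; half-weight = 322.
Sort by position and accumulate weight:
  km 7 (Zone III, w=35) → cum 35
  km 10 (Zone IV, w=60) → cum 95
  km 13 (Zone VIII, w=110) → cum 205
  km 15 (Zone VII, w=60) → cum 265
  km 16 (Zone I, w=45) → cum 310
  km 17 (Zone VI, w=9) → cum 319
  km 21 (Zone V, w=125) → cum 444  ≥ 322 → median here
  km 28 (Zone II, w=200) → cum 644
Optimal location: km 21.

x = 21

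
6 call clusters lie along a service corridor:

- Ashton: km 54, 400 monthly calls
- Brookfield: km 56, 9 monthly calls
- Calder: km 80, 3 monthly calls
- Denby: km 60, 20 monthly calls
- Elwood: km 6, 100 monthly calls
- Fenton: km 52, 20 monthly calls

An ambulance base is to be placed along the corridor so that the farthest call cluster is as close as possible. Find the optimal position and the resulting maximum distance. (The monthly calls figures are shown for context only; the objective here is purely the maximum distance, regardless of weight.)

location 43, max distance 37

The 1-center on a line is the midpoint of the two extreme points: leftmost at 6, rightmost at 80.
Optimal location = (6 + 80)/2 = 43; maximum distance = (80 − 6)/2 = 37.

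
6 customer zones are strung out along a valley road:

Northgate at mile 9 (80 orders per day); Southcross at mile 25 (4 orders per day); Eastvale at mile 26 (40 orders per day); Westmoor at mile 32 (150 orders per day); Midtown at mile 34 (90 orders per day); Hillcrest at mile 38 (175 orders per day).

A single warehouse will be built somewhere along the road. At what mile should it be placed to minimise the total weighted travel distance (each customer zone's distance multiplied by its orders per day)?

For a sum of weighted absolute distances on a line, the optimum is the weighted median (not the mean). Total weight W = 539; half-weight = 269.5.
Sort by position and accumulate weight:
  mile 9 (Northgate, w=80) → cum 80
  mile 25 (Southcross, w=4) → cum 84
  mile 26 (Eastvale, w=40) → cum 124
  mile 32 (Westmoor, w=150) → cum 274  ≥ 269.5 → median here
  mile 34 (Midtown, w=90) → cum 364
  mile 38 (Hillcrest, w=175) → cum 539
Optimal location: mile 32.

x = 32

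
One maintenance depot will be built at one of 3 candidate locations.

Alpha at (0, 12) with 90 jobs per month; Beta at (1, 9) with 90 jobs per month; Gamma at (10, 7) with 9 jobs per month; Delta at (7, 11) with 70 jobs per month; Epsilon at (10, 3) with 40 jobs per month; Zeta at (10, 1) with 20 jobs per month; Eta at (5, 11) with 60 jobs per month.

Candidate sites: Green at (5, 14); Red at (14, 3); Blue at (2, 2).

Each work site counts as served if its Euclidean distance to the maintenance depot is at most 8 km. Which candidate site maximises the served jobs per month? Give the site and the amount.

Green, covering 310

Coverage radius r = 8 km; a point is covered iff (Δx)²+(Δy)² ≤ 8² = 64.
  Green (5, 14): covers {Alpha, Beta, Delta, Eta} → 310
  Red (14, 3): covers {Gamma, Epsilon, Zeta} → 69
  Blue (2, 2): covers {Beta} → 90
Maximum coverage at Green: 310 jobs per month.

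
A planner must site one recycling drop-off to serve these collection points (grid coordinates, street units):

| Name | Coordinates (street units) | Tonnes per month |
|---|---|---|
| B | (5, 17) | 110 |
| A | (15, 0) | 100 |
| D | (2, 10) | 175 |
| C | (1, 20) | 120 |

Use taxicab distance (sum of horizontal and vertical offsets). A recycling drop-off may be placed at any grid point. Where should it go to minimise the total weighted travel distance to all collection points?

Manhattan distance separates: Σwᵢ(|x−xᵢ|+|y−yᵢ|) = Σwᵢ|x−xᵢ| + Σwᵢ|y−yᵢ|, so x and y are optimised independently as 1-D weighted medians.
Total weight W = 505; half = 252.5.
x-coordinate, sorted with cumulative weight:
  x=1 (C, w=120) cum 120
  x=2 (D, w=175) cum 295  ← median
  x=5 (B, w=110) cum 405
  x=15 (A, w=100) cum 505
⇒ x* = 2
y-coordinate, sorted with cumulative weight:
  y=0 (A, w=100) cum 100
  y=10 (D, w=175) cum 275  ← median
  y=17 (B, w=110) cum 385
  y=20 (C, w=120) cum 505
⇒ y* = 10

(2, 10)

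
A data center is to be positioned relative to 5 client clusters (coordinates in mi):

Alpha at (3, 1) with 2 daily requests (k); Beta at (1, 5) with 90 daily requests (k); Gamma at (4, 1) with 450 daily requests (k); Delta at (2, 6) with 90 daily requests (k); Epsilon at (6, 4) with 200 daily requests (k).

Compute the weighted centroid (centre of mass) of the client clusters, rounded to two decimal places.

The minimiser of Σwᵢ‖p−pᵢ‖² is the weighted centroid p* = (Σwᵢpᵢ)/(Σwᵢ).
Σwᵢ = 832.
Σwᵢxᵢ = 2·3 + 90·1 + 450·4 + 90·2 + 200·6 = 3276.
Σwᵢyᵢ = 2·1 + 90·5 + 450·1 + 90·6 + 200·4 = 2242.
x* = 3276/832 = 3.94, y* = 2242/832 = 2.69.

(3.94, 2.69)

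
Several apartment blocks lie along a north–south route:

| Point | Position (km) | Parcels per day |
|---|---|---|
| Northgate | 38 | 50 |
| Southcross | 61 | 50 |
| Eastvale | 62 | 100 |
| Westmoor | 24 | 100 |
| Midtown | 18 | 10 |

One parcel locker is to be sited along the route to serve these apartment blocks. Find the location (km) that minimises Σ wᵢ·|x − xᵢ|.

For a sum of weighted absolute distances on a line, the optimum is the weighted median (not the mean). Total weight W = 310; half-weight = 155.
Sort by position and accumulate weight:
  km 18 (Midtown, w=10) → cum 10
  km 24 (Westmoor, w=100) → cum 110
  km 38 (Northgate, w=50) → cum 160  ≥ 155 → median here
  km 61 (Southcross, w=50) → cum 210
  km 62 (Eastvale, w=100) → cum 310
Optimal location: km 38.

x = 38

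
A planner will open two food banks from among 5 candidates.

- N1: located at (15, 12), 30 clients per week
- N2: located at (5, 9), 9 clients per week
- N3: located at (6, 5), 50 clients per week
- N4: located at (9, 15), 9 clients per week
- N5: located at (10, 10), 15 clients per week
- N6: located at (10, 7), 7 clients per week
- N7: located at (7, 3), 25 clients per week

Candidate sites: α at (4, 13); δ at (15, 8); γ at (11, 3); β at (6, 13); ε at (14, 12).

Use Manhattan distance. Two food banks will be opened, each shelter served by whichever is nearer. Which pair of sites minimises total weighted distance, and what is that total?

Evaluate every pair (each demand assigned to the nearer of the two):
  {γ, ε}: total = 785
  {δ, γ}: total = 926
  {β, ε}: total = 948
  {γ, β}: total = 980
  {δ, β}: total = 1032
  {α, γ}: total = 1073
  {α, ε}: total = 1116
  {α, δ}: total = 1200
  {α, β}: total = 1240
  {δ, ε}: total = 1258
Best pair: {γ, ε} with total 785.

{γ, ε}, total 785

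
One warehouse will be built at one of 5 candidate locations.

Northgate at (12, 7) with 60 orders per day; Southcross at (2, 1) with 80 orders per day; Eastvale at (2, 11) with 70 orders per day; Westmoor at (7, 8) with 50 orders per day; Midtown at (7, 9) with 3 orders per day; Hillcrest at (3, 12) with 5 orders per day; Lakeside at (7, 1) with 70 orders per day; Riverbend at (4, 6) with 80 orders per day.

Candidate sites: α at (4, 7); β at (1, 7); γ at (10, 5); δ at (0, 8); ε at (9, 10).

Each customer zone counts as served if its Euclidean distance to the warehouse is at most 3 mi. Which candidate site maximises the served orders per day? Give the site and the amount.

Coverage radius r = 3 mi; a point is covered iff (Δx)²+(Δy)² ≤ 3² = 9.
  α (4, 7): covers {Riverbend} → 80
  β (1, 7): covers {none} → 0
  γ (10, 5): covers {Northgate} → 60
  δ (0, 8): covers {none} → 0
  ε (9, 10): covers {Westmoor, Midtown} → 53
Maximum coverage at α: 80 orders per day.

α, covering 80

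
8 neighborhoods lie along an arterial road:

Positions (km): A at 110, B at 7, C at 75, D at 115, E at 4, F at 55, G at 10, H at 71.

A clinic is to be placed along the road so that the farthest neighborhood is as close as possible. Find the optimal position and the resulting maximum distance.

The 1-center on a line is the midpoint of the two extreme points: leftmost at 4, rightmost at 115.
Optimal location = (4 + 115)/2 = 59.5; maximum distance = (115 − 4)/2 = 55.5.

location 59.5, max distance 55.5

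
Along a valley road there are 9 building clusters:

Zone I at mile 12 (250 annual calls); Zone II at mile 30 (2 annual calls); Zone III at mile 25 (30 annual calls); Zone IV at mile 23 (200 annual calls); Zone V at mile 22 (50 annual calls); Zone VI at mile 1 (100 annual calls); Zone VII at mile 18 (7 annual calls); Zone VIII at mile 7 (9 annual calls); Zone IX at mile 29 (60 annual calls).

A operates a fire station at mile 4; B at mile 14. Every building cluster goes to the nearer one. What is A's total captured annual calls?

109

The indifferent point is the midpoint (4+14)/2 = 9; building clusters left of it (closer to A at 4) go to A, those right go to B.
  Zone VI at 1 (w=100) → A
  Zone VIII at 7 (w=9) → A
  Zone I at 12 (w=250) → B
  Zone VII at 18 (w=7) → B
  Zone V at 22 (w=50) → B
  Zone IV at 23 (w=200) → B
  Zone III at 25 (w=30) → B
  Zone IX at 29 (w=60) → B
  Zone II at 30 (w=2) → B
A captures 109; B captures 599.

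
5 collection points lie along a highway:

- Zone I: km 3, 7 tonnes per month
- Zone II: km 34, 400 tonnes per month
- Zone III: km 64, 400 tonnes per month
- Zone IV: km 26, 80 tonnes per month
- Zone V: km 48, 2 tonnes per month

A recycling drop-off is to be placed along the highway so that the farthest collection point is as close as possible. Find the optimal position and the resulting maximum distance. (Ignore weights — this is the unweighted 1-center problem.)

The 1-center on a line is the midpoint of the two extreme points: leftmost at 3, rightmost at 64.
Optimal location = (3 + 64)/2 = 33.5; maximum distance = (64 − 3)/2 = 30.5.

location 33.5, max distance 30.5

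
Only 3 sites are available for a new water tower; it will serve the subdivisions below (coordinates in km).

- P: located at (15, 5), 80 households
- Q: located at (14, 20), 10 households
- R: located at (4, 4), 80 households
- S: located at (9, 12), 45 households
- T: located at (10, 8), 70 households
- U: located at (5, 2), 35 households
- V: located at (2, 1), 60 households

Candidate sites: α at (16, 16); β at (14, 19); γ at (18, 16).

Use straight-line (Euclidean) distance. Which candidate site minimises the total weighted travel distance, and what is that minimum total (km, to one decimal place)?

α, total 5203.1 km

Total weighted distance at each candidate:
  α (16, 16): total = 5203.1
  β (14, 19): total = 5752.7
  γ (18, 16): total = 5663.6
Minimum is at α with total 5203.1 km.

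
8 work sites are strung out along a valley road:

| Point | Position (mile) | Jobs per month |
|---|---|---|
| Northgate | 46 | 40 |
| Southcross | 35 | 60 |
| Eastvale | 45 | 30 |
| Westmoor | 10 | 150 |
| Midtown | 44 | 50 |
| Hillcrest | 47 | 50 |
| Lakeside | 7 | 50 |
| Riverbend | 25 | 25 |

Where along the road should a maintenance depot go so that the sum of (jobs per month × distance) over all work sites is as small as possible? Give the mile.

x = 35

For a sum of weighted absolute distances on a line, the optimum is the weighted median (not the mean). Total weight W = 455; half-weight = 227.5.
Sort by position and accumulate weight:
  mile 7 (Lakeside, w=50) → cum 50
  mile 10 (Westmoor, w=150) → cum 200
  mile 25 (Riverbend, w=25) → cum 225
  mile 35 (Southcross, w=60) → cum 285  ≥ 227.5 → median here
  mile 44 (Midtown, w=50) → cum 335
  mile 45 (Eastvale, w=30) → cum 365
  mile 46 (Northgate, w=40) → cum 405
  mile 47 (Hillcrest, w=50) → cum 455
Optimal location: mile 35.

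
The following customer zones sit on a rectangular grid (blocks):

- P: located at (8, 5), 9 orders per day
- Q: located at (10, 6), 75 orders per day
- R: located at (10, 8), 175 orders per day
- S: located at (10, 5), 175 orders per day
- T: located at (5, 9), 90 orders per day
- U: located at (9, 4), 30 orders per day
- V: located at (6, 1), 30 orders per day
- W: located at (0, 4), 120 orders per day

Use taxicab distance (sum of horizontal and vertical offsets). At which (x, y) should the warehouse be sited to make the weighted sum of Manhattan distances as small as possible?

Manhattan distance separates: Σwᵢ(|x−xᵢ|+|y−yᵢ|) = Σwᵢ|x−xᵢ| + Σwᵢ|y−yᵢ|, so x and y are optimised independently as 1-D weighted medians.
Total weight W = 704; half = 352.
x-coordinate, sorted with cumulative weight:
  x=0 (W, w=120) cum 120
  x=5 (T, w=90) cum 210
  x=6 (V, w=30) cum 240
  x=8 (P, w=9) cum 249
  x=9 (U, w=30) cum 279
  x=10 (Q, w=75) cum 354  ← median
  x=10 (R, w=175) cum 529
  x=10 (S, w=175) cum 704
⇒ x* = 10
y-coordinate, sorted with cumulative weight:
  y=1 (V, w=30) cum 30
  y=4 (U, w=30) cum 60
  y=4 (W, w=120) cum 180
  y=5 (P, w=9) cum 189
  y=5 (S, w=175) cum 364  ← median
  y=6 (Q, w=75) cum 439
  y=8 (R, w=175) cum 614
  y=9 (T, w=90) cum 704
⇒ y* = 5

(10, 5)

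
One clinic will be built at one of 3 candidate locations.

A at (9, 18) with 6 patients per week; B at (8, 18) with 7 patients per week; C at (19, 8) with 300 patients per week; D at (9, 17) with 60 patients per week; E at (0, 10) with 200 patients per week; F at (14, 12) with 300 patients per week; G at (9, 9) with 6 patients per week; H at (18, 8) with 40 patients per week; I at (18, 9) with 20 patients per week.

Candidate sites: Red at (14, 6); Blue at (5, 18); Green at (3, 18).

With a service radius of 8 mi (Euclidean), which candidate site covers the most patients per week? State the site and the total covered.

Coverage radius r = 8 mi; a point is covered iff (Δx)²+(Δy)² ≤ 8² = 64.
  Red (14, 6): covers {C, F, G, H, I} → 666
  Blue (5, 18): covers {A, B, D} → 73
  Green (3, 18): covers {A, B, D} → 73
Maximum coverage at Red: 666 patients per week.

Red, covering 666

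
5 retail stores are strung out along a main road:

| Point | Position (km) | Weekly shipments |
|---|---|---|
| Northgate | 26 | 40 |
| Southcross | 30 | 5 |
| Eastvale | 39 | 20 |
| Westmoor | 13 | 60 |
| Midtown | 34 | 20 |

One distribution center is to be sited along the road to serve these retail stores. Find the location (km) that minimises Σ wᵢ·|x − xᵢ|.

For a sum of weighted absolute distances on a line, the optimum is the weighted median (not the mean). Total weight W = 145; half-weight = 72.5.
Sort by position and accumulate weight:
  km 13 (Westmoor, w=60) → cum 60
  km 26 (Northgate, w=40) → cum 100  ≥ 72.5 → median here
  km 30 (Southcross, w=5) → cum 105
  km 34 (Midtown, w=20) → cum 125
  km 39 (Eastvale, w=20) → cum 145
Optimal location: km 26.

x = 26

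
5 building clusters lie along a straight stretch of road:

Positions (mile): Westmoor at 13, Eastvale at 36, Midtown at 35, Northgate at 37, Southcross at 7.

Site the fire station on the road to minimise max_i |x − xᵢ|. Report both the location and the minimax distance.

The 1-center on a line is the midpoint of the two extreme points: leftmost at 7, rightmost at 37.
Optimal location = (7 + 37)/2 = 22; maximum distance = (37 − 7)/2 = 15.

location 22, max distance 15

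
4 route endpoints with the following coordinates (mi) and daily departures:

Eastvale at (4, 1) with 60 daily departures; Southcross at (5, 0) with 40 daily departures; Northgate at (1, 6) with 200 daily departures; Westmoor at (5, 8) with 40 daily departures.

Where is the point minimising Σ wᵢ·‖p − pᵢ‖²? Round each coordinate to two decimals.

(2.47, 4.65)

The minimiser of Σwᵢ‖p−pᵢ‖² is the weighted centroid p* = (Σwᵢpᵢ)/(Σwᵢ).
Σwᵢ = 340.
Σwᵢxᵢ = 60·4 + 40·5 + 200·1 + 40·5 = 840.
Σwᵢyᵢ = 60·1 + 40·0 + 200·6 + 40·8 = 1580.
x* = 840/340 = 2.47, y* = 1580/340 = 4.65.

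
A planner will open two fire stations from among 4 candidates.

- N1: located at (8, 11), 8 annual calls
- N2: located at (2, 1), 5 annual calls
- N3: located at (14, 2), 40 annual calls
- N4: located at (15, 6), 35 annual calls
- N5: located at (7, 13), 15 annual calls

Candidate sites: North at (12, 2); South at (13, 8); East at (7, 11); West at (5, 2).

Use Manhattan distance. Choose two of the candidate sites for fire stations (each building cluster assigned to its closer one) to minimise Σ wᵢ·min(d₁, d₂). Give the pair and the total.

{North, East}, total 418

Evaluate every pair (each demand assigned to the nearer of the two):
  {North, East}: total = 418
  {North, South}: total = 504
  {South, East}: total = 533
  {North, West}: total = 636
  {South, West}: total = 669
  {East, West}: total = 873
Best pair: {North, East} with total 418.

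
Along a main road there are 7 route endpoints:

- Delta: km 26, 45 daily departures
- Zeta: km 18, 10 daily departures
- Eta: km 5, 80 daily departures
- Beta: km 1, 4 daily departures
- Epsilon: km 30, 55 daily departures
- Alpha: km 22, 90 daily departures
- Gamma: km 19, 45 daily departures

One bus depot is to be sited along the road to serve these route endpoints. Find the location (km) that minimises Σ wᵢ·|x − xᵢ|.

x = 22

For a sum of weighted absolute distances on a line, the optimum is the weighted median (not the mean). Total weight W = 329; half-weight = 164.5.
Sort by position and accumulate weight:
  km 1 (Beta, w=4) → cum 4
  km 5 (Eta, w=80) → cum 84
  km 18 (Zeta, w=10) → cum 94
  km 19 (Gamma, w=45) → cum 139
  km 22 (Alpha, w=90) → cum 229  ≥ 164.5 → median here
  km 26 (Delta, w=45) → cum 274
  km 30 (Epsilon, w=55) → cum 329
Optimal location: km 22.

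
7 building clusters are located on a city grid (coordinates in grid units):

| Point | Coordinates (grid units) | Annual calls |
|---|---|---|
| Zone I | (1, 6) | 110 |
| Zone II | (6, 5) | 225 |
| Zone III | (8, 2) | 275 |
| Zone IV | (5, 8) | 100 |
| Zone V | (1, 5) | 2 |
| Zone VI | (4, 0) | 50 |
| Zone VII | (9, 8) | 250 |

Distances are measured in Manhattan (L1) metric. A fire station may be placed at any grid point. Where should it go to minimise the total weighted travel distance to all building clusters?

Manhattan distance separates: Σwᵢ(|x−xᵢ|+|y−yᵢ|) = Σwᵢ|x−xᵢ| + Σwᵢ|y−yᵢ|, so x and y are optimised independently as 1-D weighted medians.
Total weight W = 1012; half = 506.
x-coordinate, sorted with cumulative weight:
  x=1 (Zone I, w=110) cum 110
  x=1 (Zone V, w=2) cum 112
  x=4 (Zone VI, w=50) cum 162
  x=5 (Zone IV, w=100) cum 262
  x=6 (Zone II, w=225) cum 487
  x=8 (Zone III, w=275) cum 762  ← median
  x=9 (Zone VII, w=250) cum 1012
⇒ x* = 8
y-coordinate, sorted with cumulative weight:
  y=0 (Zone VI, w=50) cum 50
  y=2 (Zone III, w=275) cum 325
  y=5 (Zone II, w=225) cum 550  ← median
  y=5 (Zone V, w=2) cum 552
  y=6 (Zone I, w=110) cum 662
  y=8 (Zone IV, w=100) cum 762
  y=8 (Zone VII, w=250) cum 1012
⇒ y* = 5

(8, 5)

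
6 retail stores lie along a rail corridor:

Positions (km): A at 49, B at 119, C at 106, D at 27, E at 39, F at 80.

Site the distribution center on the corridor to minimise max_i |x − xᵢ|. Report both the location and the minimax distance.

location 73, max distance 46

The 1-center on a line is the midpoint of the two extreme points: leftmost at 27, rightmost at 119.
Optimal location = (27 + 119)/2 = 73; maximum distance = (119 − 27)/2 = 46.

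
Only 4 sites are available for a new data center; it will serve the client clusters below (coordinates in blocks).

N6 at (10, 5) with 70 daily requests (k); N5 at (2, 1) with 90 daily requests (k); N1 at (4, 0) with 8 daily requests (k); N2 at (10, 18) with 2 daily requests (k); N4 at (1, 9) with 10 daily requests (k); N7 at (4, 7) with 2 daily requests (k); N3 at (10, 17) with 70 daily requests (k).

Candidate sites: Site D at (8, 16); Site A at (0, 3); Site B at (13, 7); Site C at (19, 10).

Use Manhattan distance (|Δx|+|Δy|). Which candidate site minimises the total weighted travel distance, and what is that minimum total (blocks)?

Total weighted distance at each candidate:
  Site D (8, 16): total = 3344
  Site A (0, 3): total = 3072
  Site B (13, 7): total = 3104
  Site C (19, 10): total = 4900
Minimum is at Site A with total 3072 blocks.

Site A, total 3072 blocks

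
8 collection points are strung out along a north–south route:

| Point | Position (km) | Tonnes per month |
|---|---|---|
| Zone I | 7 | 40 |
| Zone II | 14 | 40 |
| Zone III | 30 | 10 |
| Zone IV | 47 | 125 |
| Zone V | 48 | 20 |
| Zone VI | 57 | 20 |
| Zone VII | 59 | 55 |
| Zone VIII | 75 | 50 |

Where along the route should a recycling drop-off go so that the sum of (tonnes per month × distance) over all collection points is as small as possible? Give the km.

x = 47

For a sum of weighted absolute distances on a line, the optimum is the weighted median (not the mean). Total weight W = 360; half-weight = 180.
Sort by position and accumulate weight:
  km 7 (Zone I, w=40) → cum 40
  km 14 (Zone II, w=40) → cum 80
  km 30 (Zone III, w=10) → cum 90
  km 47 (Zone IV, w=125) → cum 215  ≥ 180 → median here
  km 48 (Zone V, w=20) → cum 235
  km 57 (Zone VI, w=20) → cum 255
  km 59 (Zone VII, w=55) → cum 310
  km 75 (Zone VIII, w=50) → cum 360
Optimal location: km 47.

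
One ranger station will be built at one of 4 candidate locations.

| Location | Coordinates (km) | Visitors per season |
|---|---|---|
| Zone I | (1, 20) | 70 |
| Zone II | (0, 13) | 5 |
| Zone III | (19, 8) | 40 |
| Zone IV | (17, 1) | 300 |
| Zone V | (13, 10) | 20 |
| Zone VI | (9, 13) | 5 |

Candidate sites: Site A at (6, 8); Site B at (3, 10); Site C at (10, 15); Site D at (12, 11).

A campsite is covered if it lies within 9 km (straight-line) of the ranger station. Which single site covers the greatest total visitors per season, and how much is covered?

Coverage radius r = 9 km; a point is covered iff (Δx)²+(Δy)² ≤ 9² = 81.
  Site A (6, 8): covers {Zone II, Zone V, Zone VI} → 30
  Site B (3, 10): covers {Zone II, Zone VI} → 10
  Site C (10, 15): covers {Zone V, Zone VI} → 25
  Site D (12, 11): covers {Zone III, Zone V, Zone VI} → 65
Maximum coverage at Site D: 65 visitors per season.

Site D, covering 65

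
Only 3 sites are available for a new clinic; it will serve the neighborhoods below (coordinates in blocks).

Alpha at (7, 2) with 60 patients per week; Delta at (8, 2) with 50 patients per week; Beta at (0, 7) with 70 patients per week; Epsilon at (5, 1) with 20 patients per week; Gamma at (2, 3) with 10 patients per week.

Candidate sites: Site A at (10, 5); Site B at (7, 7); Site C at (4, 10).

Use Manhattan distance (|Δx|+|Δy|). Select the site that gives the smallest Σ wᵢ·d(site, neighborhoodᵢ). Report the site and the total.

Total weighted distance at each candidate:
  Site A (10, 5): total = 1730
  Site B (7, 7): total = 1340
  Site C (4, 10): total = 2040
Minimum is at Site B with total 1340 blocks.

Site B, total 1340 blocks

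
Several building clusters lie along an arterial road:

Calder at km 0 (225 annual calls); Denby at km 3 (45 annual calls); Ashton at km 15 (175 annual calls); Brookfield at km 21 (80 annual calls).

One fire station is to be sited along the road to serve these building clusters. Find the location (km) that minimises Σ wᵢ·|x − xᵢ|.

For a sum of weighted absolute distances on a line, the optimum is the weighted median (not the mean). Total weight W = 525; half-weight = 262.5.
Sort by position and accumulate weight:
  km 0 (Calder, w=225) → cum 225
  km 3 (Denby, w=45) → cum 270  ≥ 262.5 → median here
  km 15 (Ashton, w=175) → cum 445
  km 21 (Brookfield, w=80) → cum 525
Optimal location: km 3.

x = 3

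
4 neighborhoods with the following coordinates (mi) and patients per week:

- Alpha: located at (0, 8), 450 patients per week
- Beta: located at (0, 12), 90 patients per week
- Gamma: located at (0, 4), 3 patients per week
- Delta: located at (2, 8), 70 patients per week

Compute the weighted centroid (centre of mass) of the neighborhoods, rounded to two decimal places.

The minimiser of Σwᵢ‖p−pᵢ‖² is the weighted centroid p* = (Σwᵢpᵢ)/(Σwᵢ).
Σwᵢ = 613.
Σwᵢxᵢ = 450·0 + 90·0 + 3·0 + 70·2 = 140.
Σwᵢyᵢ = 450·8 + 90·12 + 3·4 + 70·8 = 5252.
x* = 140/613 = 0.23, y* = 5252/613 = 8.57.

(0.23, 8.57)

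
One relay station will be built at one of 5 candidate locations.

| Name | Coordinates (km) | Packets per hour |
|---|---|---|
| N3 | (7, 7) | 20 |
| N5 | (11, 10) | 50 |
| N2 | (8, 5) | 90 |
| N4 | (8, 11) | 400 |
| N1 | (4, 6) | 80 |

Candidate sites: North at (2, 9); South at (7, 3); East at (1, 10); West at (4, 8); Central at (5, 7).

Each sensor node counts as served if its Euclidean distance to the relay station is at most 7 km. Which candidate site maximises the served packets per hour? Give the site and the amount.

Coverage radius r = 7 km; a point is covered iff (Δx)²+(Δy)² ≤ 7² = 49.
  North (2, 9): covers {N3, N4, N1} → 500
  South (7, 3): covers {N3, N2, N1} → 190
  East (1, 10): covers {N3, N1} → 100
  West (4, 8): covers {N3, N2, N4, N1} → 590
  Central (5, 7): covers {N3, N5, N2, N4, N1} → 640
Maximum coverage at Central: 640 packets per hour.

Central, covering 640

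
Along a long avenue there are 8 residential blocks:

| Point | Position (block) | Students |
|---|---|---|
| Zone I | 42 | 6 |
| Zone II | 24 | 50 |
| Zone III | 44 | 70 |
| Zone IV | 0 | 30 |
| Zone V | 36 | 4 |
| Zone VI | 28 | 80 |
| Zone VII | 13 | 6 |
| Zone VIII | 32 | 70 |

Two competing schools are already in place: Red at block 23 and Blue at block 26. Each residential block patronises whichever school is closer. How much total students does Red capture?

86

The indifferent point is the midpoint (23+26)/2 = 24.5; residential blocks left of it (closer to Red at 23) go to Red, those right go to Blue.
  Zone IV at 0 (w=30) → Red
  Zone VII at 13 (w=6) → Red
  Zone II at 24 (w=50) → Red
  Zone VI at 28 (w=80) → Blue
  Zone VIII at 32 (w=70) → Blue
  Zone V at 36 (w=4) → Blue
  Zone I at 42 (w=6) → Blue
  Zone III at 44 (w=70) → Blue
Red captures 86; Blue captures 230.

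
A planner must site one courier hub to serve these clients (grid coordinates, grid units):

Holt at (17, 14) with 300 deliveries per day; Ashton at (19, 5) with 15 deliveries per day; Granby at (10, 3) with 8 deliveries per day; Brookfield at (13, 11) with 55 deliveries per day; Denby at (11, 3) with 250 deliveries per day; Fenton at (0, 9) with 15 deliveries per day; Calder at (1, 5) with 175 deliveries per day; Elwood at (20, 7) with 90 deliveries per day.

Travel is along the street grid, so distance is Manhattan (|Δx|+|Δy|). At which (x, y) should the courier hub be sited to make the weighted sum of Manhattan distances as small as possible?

(13, 7)

Manhattan distance separates: Σwᵢ(|x−xᵢ|+|y−yᵢ|) = Σwᵢ|x−xᵢ| + Σwᵢ|y−yᵢ|, so x and y are optimised independently as 1-D weighted medians.
Total weight W = 908; half = 454.
x-coordinate, sorted with cumulative weight:
  x=0 (Fenton, w=15) cum 15
  x=1 (Calder, w=175) cum 190
  x=10 (Granby, w=8) cum 198
  x=11 (Denby, w=250) cum 448
  x=13 (Brookfield, w=55) cum 503  ← median
  x=17 (Holt, w=300) cum 803
  x=19 (Ashton, w=15) cum 818
  x=20 (Elwood, w=90) cum 908
⇒ x* = 13
y-coordinate, sorted with cumulative weight:
  y=3 (Granby, w=8) cum 8
  y=3 (Denby, w=250) cum 258
  y=5 (Ashton, w=15) cum 273
  y=5 (Calder, w=175) cum 448
  y=7 (Elwood, w=90) cum 538  ← median
  y=9 (Fenton, w=15) cum 553
  y=11 (Brookfield, w=55) cum 608
  y=14 (Holt, w=300) cum 908
⇒ y* = 7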